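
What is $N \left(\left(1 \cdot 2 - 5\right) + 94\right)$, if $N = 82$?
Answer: $7462$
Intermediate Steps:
$N \left(\left(1 \cdot 2 - 5\right) + 94\right) = 82 \left(\left(1 \cdot 2 - 5\right) + 94\right) = 82 \left(\left(2 - 5\right) + 94\right) = 82 \left(-3 + 94\right) = 82 \cdot 91 = 7462$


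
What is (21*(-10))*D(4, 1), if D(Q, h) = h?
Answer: -210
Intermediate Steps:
(21*(-10))*D(4, 1) = (21*(-10))*1 = -210*1 = -210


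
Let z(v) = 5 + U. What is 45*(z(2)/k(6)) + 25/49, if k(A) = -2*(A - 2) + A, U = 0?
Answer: -10975/98 ≈ -111.99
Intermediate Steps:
k(A) = 4 - A (k(A) = -2*(-2 + A) + A = (4 - 2*A) + A = 4 - A)
z(v) = 5 (z(v) = 5 + 0 = 5)
45*(z(2)/k(6)) + 25/49 = 45*(5/(4 - 1*6)) + 25/49 = 45*(5/(4 - 6)) + 25*(1/49) = 45*(5/(-2)) + 25/49 = 45*(5*(-1/2)) + 25/49 = 45*(-5/2) + 25/49 = -225/2 + 25/49 = -10975/98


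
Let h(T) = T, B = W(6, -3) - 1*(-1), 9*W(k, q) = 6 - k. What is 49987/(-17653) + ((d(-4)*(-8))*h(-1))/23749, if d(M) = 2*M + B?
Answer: -9355353/3301111 ≈ -2.8340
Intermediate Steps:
W(k, q) = 2/3 - k/9 (W(k, q) = (6 - k)/9 = 2/3 - k/9)
B = 1 (B = (2/3 - 1/9*6) - 1*(-1) = (2/3 - 2/3) + 1 = 0 + 1 = 1)
d(M) = 1 + 2*M (d(M) = 2*M + 1 = 1 + 2*M)
49987/(-17653) + ((d(-4)*(-8))*h(-1))/23749 = 49987/(-17653) + (((1 + 2*(-4))*(-8))*(-1))/23749 = 49987*(-1/17653) + (((1 - 8)*(-8))*(-1))*(1/23749) = -49987/17653 + (-7*(-8)*(-1))*(1/23749) = -49987/17653 + (56*(-1))*(1/23749) = -49987/17653 - 56*1/23749 = -49987/17653 - 56/23749 = -9355353/3301111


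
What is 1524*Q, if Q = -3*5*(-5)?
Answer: 114300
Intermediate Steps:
Q = 75 (Q = -15*(-5) = 75)
1524*Q = 1524*75 = 114300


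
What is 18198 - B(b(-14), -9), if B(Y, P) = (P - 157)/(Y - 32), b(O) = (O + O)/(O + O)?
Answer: 563972/31 ≈ 18193.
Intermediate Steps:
b(O) = 1 (b(O) = (2*O)/((2*O)) = (2*O)*(1/(2*O)) = 1)
B(Y, P) = (-157 + P)/(-32 + Y)
18198 - B(b(-14), -9) = 18198 - (-157 - 9)/(-32 + 1) = 18198 - (-166)/(-31) = 18198 - (-1)*(-166)/31 = 18198 - 1*166/31 = 18198 - 166/31 = 563972/31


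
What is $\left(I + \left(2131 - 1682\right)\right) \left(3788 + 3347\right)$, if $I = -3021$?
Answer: $-18351220$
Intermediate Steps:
$\left(I + \left(2131 - 1682\right)\right) \left(3788 + 3347\right) = \left(-3021 + \left(2131 - 1682\right)\right) \left(3788 + 3347\right) = \left(-3021 + 449\right) 7135 = \left(-2572\right) 7135 = -18351220$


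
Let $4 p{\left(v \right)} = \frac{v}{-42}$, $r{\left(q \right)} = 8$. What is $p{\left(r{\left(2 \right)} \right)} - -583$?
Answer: $\frac{12242}{21} \approx 582.95$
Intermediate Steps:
$p{\left(v \right)} = - \frac{v}{168}$ ($p{\left(v \right)} = \frac{v \frac{1}{-42}}{4} = \frac{v \left(- \frac{1}{42}\right)}{4} = \frac{\left(- \frac{1}{42}\right) v}{4} = - \frac{v}{168}$)
$p{\left(r{\left(2 \right)} \right)} - -583 = \left(- \frac{1}{168}\right) 8 - -583 = - \frac{1}{21} + 583 = \frac{12242}{21}$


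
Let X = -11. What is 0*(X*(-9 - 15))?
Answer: 0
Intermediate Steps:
0*(X*(-9 - 15)) = 0*(-11*(-9 - 15)) = 0*(-11*(-24)) = 0*264 = 0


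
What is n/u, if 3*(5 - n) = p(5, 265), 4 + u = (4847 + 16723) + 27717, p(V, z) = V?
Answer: 10/147849 ≈ 6.7637e-5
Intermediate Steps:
u = 49283 (u = -4 + ((4847 + 16723) + 27717) = -4 + (21570 + 27717) = -4 + 49287 = 49283)
n = 10/3 (n = 5 - ⅓*5 = 5 - 5/3 = 10/3 ≈ 3.3333)
n/u = (10/3)/49283 = (10/3)*(1/49283) = 10/147849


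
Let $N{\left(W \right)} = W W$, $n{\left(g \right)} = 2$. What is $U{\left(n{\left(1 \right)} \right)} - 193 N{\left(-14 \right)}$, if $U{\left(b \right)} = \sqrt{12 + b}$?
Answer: $-37828 + \sqrt{14} \approx -37824.0$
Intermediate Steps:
$N{\left(W \right)} = W^{2}$
$U{\left(n{\left(1 \right)} \right)} - 193 N{\left(-14 \right)} = \sqrt{12 + 2} - 193 \left(-14\right)^{2} = \sqrt{14} - 37828 = -37828 + \sqrt{14}$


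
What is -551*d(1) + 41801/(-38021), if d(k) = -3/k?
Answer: 62806912/38021 ≈ 1651.9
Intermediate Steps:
-551*d(1) + 41801/(-38021) = -(-1653)/1 + 41801/(-38021) = -(-1653) + 41801*(-1/38021) = -551*(-3) - 41801/38021 = 1653 - 41801/38021 = 62806912/38021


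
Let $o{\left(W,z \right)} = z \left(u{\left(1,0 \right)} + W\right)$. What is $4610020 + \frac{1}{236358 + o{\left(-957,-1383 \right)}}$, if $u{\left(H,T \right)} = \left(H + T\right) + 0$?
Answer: $\frac{7184743830121}{1558506} \approx 4.61 \cdot 10^{6}$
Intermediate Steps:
$u{\left(H,T \right)} = H + T$
$o{\left(W,z \right)} = z \left(1 + W\right)$ ($o{\left(W,z \right)} = z \left(\left(1 + 0\right) + W\right) = z \left(1 + W\right)$)
$4610020 + \frac{1}{236358 + o{\left(-957,-1383 \right)}} = 4610020 + \frac{1}{236358 - 1383 \left(1 - 957\right)} = 4610020 + \frac{1}{236358 - -1322148} = 4610020 + \frac{1}{236358 + 1322148} = 4610020 + \frac{1}{1558506} = \frac{7184743830121}{1558506}$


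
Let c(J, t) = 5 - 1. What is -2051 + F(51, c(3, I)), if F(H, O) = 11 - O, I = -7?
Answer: -2044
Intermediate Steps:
c(J, t) = 4
-2051 + F(51, c(3, I)) = -2051 + (11 - 1*4) = -2051 + (11 - 4) = -2051 + 7 = -2044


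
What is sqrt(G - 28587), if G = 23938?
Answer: I*sqrt(4649) ≈ 68.184*I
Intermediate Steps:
sqrt(G - 28587) = sqrt(23938 - 28587) = sqrt(-4649) = I*sqrt(4649)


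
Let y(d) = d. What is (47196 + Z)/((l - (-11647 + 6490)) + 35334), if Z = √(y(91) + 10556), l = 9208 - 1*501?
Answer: 23598/24599 + 39*√7/49198 ≈ 0.96140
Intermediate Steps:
l = 8707 (l = 9208 - 501 = 8707)
Z = 39*√7 (Z = √(91 + 10556) = √10647 = 39*√7 ≈ 103.18)
(47196 + Z)/((l - (-11647 + 6490)) + 35334) = (47196 + 39*√7)/((8707 - (-11647 + 6490)) + 35334) = (47196 + 39*√7)/((8707 - 1*(-5157)) + 35334) = (47196 + 39*√7)/((8707 + 5157) + 35334) = (47196 + 39*√7)/(13864 + 35334) = (47196 + 39*√7)/49198 = (47196 + 39*√7)*(1/49198) = 23598/24599 + 39*√7/49198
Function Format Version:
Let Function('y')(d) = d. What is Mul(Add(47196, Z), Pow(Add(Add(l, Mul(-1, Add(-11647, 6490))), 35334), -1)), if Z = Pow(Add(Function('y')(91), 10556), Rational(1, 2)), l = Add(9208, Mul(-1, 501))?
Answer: Add(Rational(23598, 24599), Mul(Rational(39, 49198), Pow(7, Rational(1, 2)))) ≈ 0.96140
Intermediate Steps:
l = 8707 (l = Add(9208, -501) = 8707)
Z = Mul(39, Pow(7, Rational(1, 2))) (Z = Pow(Add(91, 10556), Rational(1, 2)) = Pow(10647, Rational(1, 2)) = Mul(39, Pow(7, Rational(1, 2))) ≈ 103.18)
Mul(Add(47196, Z), Pow(Add(Add(l, Mul(-1, Add(-11647, 6490))), 35334), -1)) = Mul(Add(47196, Mul(39, Pow(7, Rational(1, 2)))), Pow(Add(Add(8707, Mul(-1, Add(-11647, 6490))), 35334), -1)) = Mul(Add(47196, Mul(39, Pow(7, Rational(1, 2)))), Pow(Add(Add(8707, Mul(-1, -5157)), 35334), -1)) = Mul(Add(47196, Mul(39, Pow(7, Rational(1, 2)))), Pow(Add(Add(8707, 5157), 35334), -1)) = Mul(Add(47196, Mul(39, Pow(7, Rational(1, 2)))), Pow(Add(13864, 35334), -1)) = Mul(Add(47196, Mul(39, Pow(7, Rational(1, 2)))), Pow(49198, -1)) = Mul(Add(47196, Mul(39, Pow(7, Rational(1, 2)))), Rational(1, 49198)) = Add(Rational(23598, 24599), Mul(Rational(39, 49198), Pow(7, Rational(1, 2))))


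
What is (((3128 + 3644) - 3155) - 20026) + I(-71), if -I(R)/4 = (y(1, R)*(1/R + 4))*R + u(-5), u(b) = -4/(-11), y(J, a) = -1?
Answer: -192967/11 ≈ -17542.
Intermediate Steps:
u(b) = 4/11 (u(b) = -4*(-1/11) = 4/11)
I(R) = -16/11 - 4*R*(-4 - 1/R) (I(R) = -4*((-(1/R + 4))*R + 4/11) = -4*((-(4 + 1/R))*R + 4/11) = -4*((-4 - 1/R)*R + 4/11) = -4*(R*(-4 - 1/R) + 4/11) = -4*(4/11 + R*(-4 - 1/R)) = -16/11 - 4*R*(-4 - 1/R))
(((3128 + 3644) - 3155) - 20026) + I(-71) = (((3128 + 3644) - 3155) - 20026) + (28/11 + 16*(-71)) = ((6772 - 3155) - 20026) + (28/11 - 1136) = (3617 - 20026) - 12468/11 = -16409 - 12468/11 = -192967/11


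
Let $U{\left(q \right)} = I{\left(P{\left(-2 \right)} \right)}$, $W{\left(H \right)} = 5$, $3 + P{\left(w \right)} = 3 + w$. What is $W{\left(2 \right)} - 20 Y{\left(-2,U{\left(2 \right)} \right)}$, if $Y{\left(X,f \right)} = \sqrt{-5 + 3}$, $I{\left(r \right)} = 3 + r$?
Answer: $5 - 20 i \sqrt{2} \approx 5.0 - 28.284 i$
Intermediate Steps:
$P{\left(w \right)} = w$ ($P{\left(w \right)} = -3 + \left(3 + w\right) = w$)
$U{\left(q \right)} = 1$ ($U{\left(q \right)} = 3 - 2 = 1$)
$Y{\left(X,f \right)} = i \sqrt{2}$ ($Y{\left(X,f \right)} = \sqrt{-2} = i \sqrt{2}$)
$W{\left(2 \right)} - 20 Y{\left(-2,U{\left(2 \right)} \right)} = 5 - 20 i \sqrt{2}$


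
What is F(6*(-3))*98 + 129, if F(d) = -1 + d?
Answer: -1733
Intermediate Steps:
F(6*(-3))*98 + 129 = (-1 + 6*(-3))*98 + 129 = (-1 - 18)*98 + 129 = -19*98 + 129 = -1862 + 129 = -1733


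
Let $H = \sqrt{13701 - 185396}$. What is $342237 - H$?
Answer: $342237 - i \sqrt{171695} \approx 3.4224 \cdot 10^{5} - 414.36 i$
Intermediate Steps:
$H = i \sqrt{171695}$ ($H = \sqrt{-171695} = i \sqrt{171695} \approx 414.36 i$)
$342237 - H = 342237 - i \sqrt{171695}$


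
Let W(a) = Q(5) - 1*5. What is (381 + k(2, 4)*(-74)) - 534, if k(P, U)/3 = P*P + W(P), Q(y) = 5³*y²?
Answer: -693681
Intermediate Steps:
Q(y) = 125*y²
W(a) = 3120 (W(a) = 125*5² - 1*5 = 125*25 - 5 = 3125 - 5 = 3120)
k(P, U) = 9360 + 3*P² (k(P, U) = 3*(P*P + 3120) = 3*(P² + 3120) = 3*(3120 + P²) = 9360 + 3*P²)
(381 + k(2, 4)*(-74)) - 534 = (381 + (9360 + 3*2²)*(-74)) - 534 = (381 + (9360 + 3*4)*(-74)) - 534 = (381 + (9360 + 12)*(-74)) - 534 = (381 + 9372*(-74)) - 534 = (381 - 693528) - 534 = -693147 - 534 = -693681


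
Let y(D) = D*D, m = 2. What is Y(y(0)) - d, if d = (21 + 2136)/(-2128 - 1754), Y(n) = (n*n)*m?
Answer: 719/1294 ≈ 0.55564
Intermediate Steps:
y(D) = D²
Y(n) = 2*n² (Y(n) = (n*n)*2 = n²*2 = 2*n²)
d = -719/1294 (d = 2157/(-3882) = 2157*(-1/3882) = -719/1294 ≈ -0.55564)
Y(y(0)) - d = 2*(0²)² - 1*(-719/1294) = 2*0² + 719/1294 = 2*0 + 719/1294 = 0 + 719/1294 = 719/1294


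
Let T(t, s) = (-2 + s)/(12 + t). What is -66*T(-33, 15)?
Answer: 286/7 ≈ 40.857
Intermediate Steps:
T(t, s) = (-2 + s)/(12 + t)
-66*T(-33, 15) = -66*(-2 + 15)/(12 - 33) = -66*13/(-21) = -(-22)*13/7 = -66*(-13/21) = 286/7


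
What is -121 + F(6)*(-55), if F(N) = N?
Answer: -451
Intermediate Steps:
-121 + F(6)*(-55) = -121 + 6*(-55) = -121 - 330 = -451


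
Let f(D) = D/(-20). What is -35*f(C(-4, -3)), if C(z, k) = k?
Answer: -21/4 ≈ -5.2500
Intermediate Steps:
f(D) = -D/20 (f(D) = D*(-1/20) = -D/20)
-35*f(C(-4, -3)) = -(-7)*(-3)/4 = -35*3/20 = -21/4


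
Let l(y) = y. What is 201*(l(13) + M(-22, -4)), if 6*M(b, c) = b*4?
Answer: -335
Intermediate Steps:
M(b, c) = 2*b/3 (M(b, c) = (b*4)/6 = (4*b)/6 = 2*b/3)
201*(l(13) + M(-22, -4)) = 201*(13 + (⅔)*(-22)) = 201*(13 - 44/3) = 201*(-5/3) = -335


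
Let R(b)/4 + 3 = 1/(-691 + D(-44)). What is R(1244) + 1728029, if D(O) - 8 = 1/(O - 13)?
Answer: 16818789404/9733 ≈ 1.7280e+6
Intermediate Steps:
D(O) = 8 + 1/(-13 + O) (D(O) = 8 + 1/(O - 13) = 8 + 1/(-13 + O))
R(b) = -116853/9733 (R(b) = -12 + 4/(-691 + (-103 + 8*(-44))/(-13 - 44)) = -12 + 4/(-691 + (-103 - 352)/(-57)) = -12 + 4/(-691 - 1/57*(-455)) = -12 + 4/(-691 + 455/57) = -12 + 4/(-38932/57) = -12 + 4*(-57/38932) = -12 - 57/9733 = -116853/9733)
R(1244) + 1728029 = -116853/9733 + 1728029 = 16818789404/9733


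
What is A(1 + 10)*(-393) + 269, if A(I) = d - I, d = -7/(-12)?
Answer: 17451/4 ≈ 4362.8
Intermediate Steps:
d = 7/12 (d = -7*(-1/12) = 7/12 ≈ 0.58333)
A(I) = 7/12 - I
A(1 + 10)*(-393) + 269 = (7/12 - (1 + 10))*(-393) + 269 = (7/12 - 1*11)*(-393) + 269 = (7/12 - 11)*(-393) + 269 = -125/12*(-393) + 269 = 16375/4 + 269 = 17451/4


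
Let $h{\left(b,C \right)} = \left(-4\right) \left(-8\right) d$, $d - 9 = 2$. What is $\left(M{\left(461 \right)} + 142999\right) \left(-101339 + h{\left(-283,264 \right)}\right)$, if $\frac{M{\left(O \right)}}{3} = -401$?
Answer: $-14319552652$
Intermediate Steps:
$d = 11$ ($d = 9 + 2 = 11$)
$h{\left(b,C \right)} = 352$ ($h{\left(b,C \right)} = \left(-4\right) \left(-8\right) 11 = 32 \cdot 11 = 352$)
$M{\left(O \right)} = -1203$ ($M{\left(O \right)} = 3 \left(-401\right) = -1203$)
$\left(M{\left(461 \right)} + 142999\right) \left(-101339 + h{\left(-283,264 \right)}\right) = \left(-1203 + 142999\right) \left(-101339 + 352\right) = 141796 \left(-100987\right) = -14319552652$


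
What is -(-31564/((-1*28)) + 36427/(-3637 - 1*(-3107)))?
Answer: -3927241/3710 ≈ -1058.6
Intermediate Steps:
-(-31564/((-1*28)) + 36427/(-3637 - 1*(-3107))) = -(-31564/(-28) + 36427/(-3637 + 3107)) = -(-31564*(-1/28) + 36427/(-530)) = -(7891/7 + 36427*(-1/530)) = -(7891/7 - 36427/530) = -1*3927241/3710 = -3927241/3710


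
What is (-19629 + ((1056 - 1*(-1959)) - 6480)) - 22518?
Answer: -45612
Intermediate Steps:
(-19629 + ((1056 - 1*(-1959)) - 6480)) - 22518 = (-19629 + ((1056 + 1959) - 6480)) - 22518 = (-19629 + (3015 - 6480)) - 22518 = (-19629 - 3465) - 22518 = -23094 - 22518 = -45612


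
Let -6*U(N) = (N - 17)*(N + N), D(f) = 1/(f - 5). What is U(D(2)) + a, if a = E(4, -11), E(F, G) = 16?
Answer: 380/27 ≈ 14.074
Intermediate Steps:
D(f) = 1/(-5 + f)
a = 16
U(N) = -N*(-17 + N)/3 (U(N) = -(N - 17)*(N + N)/6 = -(-17 + N)*2*N/6 = -N*(-17 + N)/3)
U(D(2)) + a = (17 - 1/(-5 + 2))/(3*(-5 + 2)) + 16 = (1/3)*(17 - 1/(-3))/(-3) + 16 = (1/3)*(-1/3)*(17 - 1*(-1/3)) + 16 = (1/3)*(-1/3)*(17 + 1/3) + 16 = (1/3)*(-1/3)*(52/3) + 16 = -52/27 + 16 = 380/27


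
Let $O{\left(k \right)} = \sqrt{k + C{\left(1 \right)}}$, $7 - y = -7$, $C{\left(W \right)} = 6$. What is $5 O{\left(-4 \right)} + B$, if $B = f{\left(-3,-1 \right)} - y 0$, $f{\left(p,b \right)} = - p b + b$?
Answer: $-4 + 5 \sqrt{2} \approx 3.0711$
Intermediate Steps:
$y = 14$ ($y = 7 - -7 = 7 + 7 = 14$)
$f{\left(p,b \right)} = b - b p$ ($f{\left(p,b \right)} = - b p + b = b - b p$)
$O{\left(k \right)} = \sqrt{6 + k}$ ($O{\left(k \right)} = \sqrt{k + 6} = \sqrt{6 + k}$)
$B = -4$ ($B = - (1 - -3) - 14 \cdot 0 = - (1 + 3) - 0 = \left(-1\right) 4 + 0 = -4 + 0 = -4$)
$5 O{\left(-4 \right)} + B = 5 \sqrt{6 - 4} - 4 = 5 \sqrt{2} - 4 = -4 + 5 \sqrt{2}$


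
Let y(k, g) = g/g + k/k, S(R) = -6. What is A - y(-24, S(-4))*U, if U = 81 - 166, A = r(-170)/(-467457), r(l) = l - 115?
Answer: 1394175/8201 ≈ 170.00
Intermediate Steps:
r(l) = -115 + l
y(k, g) = 2 (y(k, g) = 1 + 1 = 2)
A = 5/8201 (A = (-115 - 170)/(-467457) = -285*(-1/467457) = 5/8201 ≈ 0.00060968)
U = -85
A - y(-24, S(-4))*U = 5/8201 - 2*(-85) = 5/8201 - 1*(-170) = 5/8201 + 170 = 1394175/8201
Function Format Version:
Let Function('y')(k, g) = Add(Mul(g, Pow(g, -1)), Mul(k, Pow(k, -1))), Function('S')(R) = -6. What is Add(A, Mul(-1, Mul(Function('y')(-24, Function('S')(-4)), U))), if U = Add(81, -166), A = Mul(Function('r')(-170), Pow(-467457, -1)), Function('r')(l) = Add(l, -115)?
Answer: Rational(1394175, 8201) ≈ 170.00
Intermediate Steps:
Function('r')(l) = Add(-115, l)
Function('y')(k, g) = 2 (Function('y')(k, g) = Add(1, 1) = 2)
A = Rational(5, 8201) (A = Mul(Add(-115, -170), Pow(-467457, -1)) = Mul(-285, Rational(-1, 467457)) = Rational(5, 8201) ≈ 0.00060968)
U = -85
Add(A, Mul(-1, Mul(Function('y')(-24, Function('S')(-4)), U))) = Add(Rational(5, 8201), Mul(-1, Mul(2, -85))) = Add(Rational(5, 8201), Mul(-1, -170)) = Add(Rational(5, 8201), 170) = Rational(1394175, 8201)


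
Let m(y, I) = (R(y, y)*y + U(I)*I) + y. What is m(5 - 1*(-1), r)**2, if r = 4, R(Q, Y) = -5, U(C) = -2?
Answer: 1024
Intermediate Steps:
m(y, I) = -4*y - 2*I (m(y, I) = (-5*y - 2*I) + y = -4*y - 2*I)
m(5 - 1*(-1), r)**2 = (-4*(5 - 1*(-1)) - 2*4)**2 = (-4*(5 + 1) - 8)**2 = (-4*6 - 8)**2 = (-24 - 8)**2 = (-32)**2 = 1024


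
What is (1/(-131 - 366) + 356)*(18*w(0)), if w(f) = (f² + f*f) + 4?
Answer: 12739032/497 ≈ 25632.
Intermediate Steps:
w(f) = 4 + 2*f² (w(f) = (f² + f²) + 4 = 2*f² + 4 = 4 + 2*f²)
(1/(-131 - 366) + 356)*(18*w(0)) = (1/(-131 - 366) + 356)*(18*(4 + 2*0²)) = (1/(-497) + 356)*(18*(4 + 2*0)) = (-1/497 + 356)*(18*(4 + 0)) = 176931*(18*4)/497 = (176931/497)*72 = 12739032/497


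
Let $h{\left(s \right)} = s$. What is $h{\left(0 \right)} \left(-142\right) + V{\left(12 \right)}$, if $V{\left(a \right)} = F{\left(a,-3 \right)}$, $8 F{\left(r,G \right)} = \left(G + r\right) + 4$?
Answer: $\frac{13}{8} \approx 1.625$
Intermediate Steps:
$F{\left(r,G \right)} = \frac{1}{2} + \frac{G}{8} + \frac{r}{8}$ ($F{\left(r,G \right)} = \frac{\left(G + r\right) + 4}{8} = \frac{4 + G + r}{8} = \frac{1}{2} + \frac{G}{8} + \frac{r}{8}$)
$V{\left(a \right)} = \frac{1}{8} + \frac{a}{8}$ ($V{\left(a \right)} = \frac{1}{2} + \frac{1}{8} \left(-3\right) + \frac{a}{8} = \frac{1}{2} - \frac{3}{8} + \frac{a}{8} = \frac{1}{8} + \frac{a}{8}$)
$h{\left(0 \right)} \left(-142\right) + V{\left(12 \right)} = 0 \left(-142\right) + \left(\frac{1}{8} + \frac{1}{8} \cdot 12\right) = 0 + \left(\frac{1}{8} + \frac{3}{2}\right) = 0 + \frac{13}{8} = \frac{13}{8}$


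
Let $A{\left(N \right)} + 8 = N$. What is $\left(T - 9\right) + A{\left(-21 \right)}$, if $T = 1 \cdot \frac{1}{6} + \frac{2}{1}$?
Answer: $- \frac{215}{6} \approx -35.833$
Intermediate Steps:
$T = \frac{13}{6}$ ($T = 1 \cdot \frac{1}{6} + 2 \cdot 1 = \frac{1}{6} + 2 = \frac{13}{6} \approx 2.1667$)
$A{\left(N \right)} = -8 + N$
$\left(T - 9\right) + A{\left(-21 \right)} = \left(\frac{13}{6} - 9\right) - 29 = - \frac{41}{6} - 29 = - \frac{215}{6}$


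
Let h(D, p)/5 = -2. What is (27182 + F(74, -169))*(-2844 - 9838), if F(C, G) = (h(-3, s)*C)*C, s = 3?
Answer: 349744196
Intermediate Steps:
h(D, p) = -10 (h(D, p) = 5*(-2) = -10)
F(C, G) = -10*C² (F(C, G) = (-10*C)*C = -10*C²)
(27182 + F(74, -169))*(-2844 - 9838) = (27182 - 10*74²)*(-2844 - 9838) = (27182 - 10*5476)*(-12682) = (27182 - 54760)*(-12682) = -27578*(-12682) = 349744196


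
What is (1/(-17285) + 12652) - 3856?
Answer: 152038859/17285 ≈ 8796.0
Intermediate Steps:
(1/(-17285) + 12652) - 3856 = (-1/17285 + 12652) - 3856 = 218689819/17285 - 3856 = 152038859/17285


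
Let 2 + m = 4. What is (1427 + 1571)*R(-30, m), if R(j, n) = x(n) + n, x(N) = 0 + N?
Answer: 11992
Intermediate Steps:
x(N) = N
m = 2 (m = -2 + 4 = 2)
R(j, n) = 2*n (R(j, n) = n + n = 2*n)
(1427 + 1571)*R(-30, m) = (1427 + 1571)*(2*2) = 2998*4 = 11992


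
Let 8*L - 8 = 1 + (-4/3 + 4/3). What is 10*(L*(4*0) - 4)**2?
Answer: 160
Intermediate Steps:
L = 9/8 (L = 1 + (1 + (-4/3 + 4/3))/8 = 1 + (1 + 0)/8 = 1 + (1/8)*1 = 1 + 1/8 = 9/8 ≈ 1.1250)
10*(L*(4*0) - 4)**2 = 10*(9*(4*0)/8 - 4)**2 = 10*((9/8)*0 - 4)**2 = 10*(0 - 4)**2 = 10*(-4)**2 = 10*16 = 160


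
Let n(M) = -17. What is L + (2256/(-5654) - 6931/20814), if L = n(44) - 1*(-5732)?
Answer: 336234260141/58841178 ≈ 5714.3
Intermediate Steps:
L = 5715 (L = -17 - 1*(-5732) = -17 + 5732 = 5715)
L + (2256/(-5654) - 6931/20814) = 5715 + (2256/(-5654) - 6931/20814) = 5715 + (2256*(-1/5654) - 6931*1/20814) = 5715 + (-1128/2827 - 6931/20814) = 5715 - 43072129/58841178 = 336234260141/58841178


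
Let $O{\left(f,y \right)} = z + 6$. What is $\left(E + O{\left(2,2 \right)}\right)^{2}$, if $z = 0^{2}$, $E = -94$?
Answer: $7744$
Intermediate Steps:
$z = 0$
$O{\left(f,y \right)} = 6$ ($O{\left(f,y \right)} = 0 + 6 = 6$)
$\left(E + O{\left(2,2 \right)}\right)^{2} = \left(-94 + 6\right)^{2} = \left(-88\right)^{2} = 7744$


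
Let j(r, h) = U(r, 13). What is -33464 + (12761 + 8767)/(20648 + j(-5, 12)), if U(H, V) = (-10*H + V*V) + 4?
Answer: -77600624/2319 ≈ -33463.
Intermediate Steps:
U(H, V) = 4 + V² - 10*H (U(H, V) = (-10*H + V²) + 4 = (V² - 10*H) + 4 = 4 + V² - 10*H)
j(r, h) = 173 - 10*r (j(r, h) = 4 + 13² - 10*r = 4 + 169 - 10*r = 173 - 10*r)
-33464 + (12761 + 8767)/(20648 + j(-5, 12)) = -33464 + (12761 + 8767)/(20648 + (173 - 10*(-5))) = -33464 + 21528/(20648 + (173 + 50)) = -33464 + 21528/(20648 + 223) = -33464 + 21528/20871 = -33464 + 21528*(1/20871) = -33464 + 2392/2319 = -77600624/2319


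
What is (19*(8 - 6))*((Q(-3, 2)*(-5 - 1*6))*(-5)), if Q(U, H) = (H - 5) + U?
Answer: -12540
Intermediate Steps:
Q(U, H) = -5 + H + U (Q(U, H) = (-5 + H) + U = -5 + H + U)
(19*(8 - 6))*((Q(-3, 2)*(-5 - 1*6))*(-5)) = (19*(8 - 6))*(((-5 + 2 - 3)*(-5 - 1*6))*(-5)) = (19*2)*(-6*(-5 - 6)*(-5)) = 38*(-6*(-11)*(-5)) = 38*(66*(-5)) = 38*(-330) = -12540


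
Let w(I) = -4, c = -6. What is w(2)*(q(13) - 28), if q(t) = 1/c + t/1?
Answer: 182/3 ≈ 60.667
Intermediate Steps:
q(t) = -1/6 + t (q(t) = 1/(-6) + t/1 = 1*(-1/6) + t*1 = -1/6 + t)
w(2)*(q(13) - 28) = -4*((-1/6 + 13) - 28) = -4*(77/6 - 28) = -4*(-91/6) = 182/3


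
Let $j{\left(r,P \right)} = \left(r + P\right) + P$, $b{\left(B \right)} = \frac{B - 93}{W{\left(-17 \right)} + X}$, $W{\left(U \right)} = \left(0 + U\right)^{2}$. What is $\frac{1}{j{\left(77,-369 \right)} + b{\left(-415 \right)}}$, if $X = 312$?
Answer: $- \frac{601}{397769} \approx -0.0015109$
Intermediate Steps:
$W{\left(U \right)} = U^{2}$
$b{\left(B \right)} = - \frac{93}{601} + \frac{B}{601}$ ($b{\left(B \right)} = \frac{B - 93}{\left(-17\right)^{2} + 312} = \frac{-93 + B}{289 + 312} = \frac{-93 + B}{601} = \left(-93 + B\right) \frac{1}{601} = - \frac{93}{601} + \frac{B}{601}$)
$j{\left(r,P \right)} = r + 2 P$ ($j{\left(r,P \right)} = \left(P + r\right) + P = r + 2 P$)
$\frac{1}{j{\left(77,-369 \right)} + b{\left(-415 \right)}} = \frac{1}{\left(77 + 2 \left(-369\right)\right) + \left(- \frac{93}{601} + \frac{1}{601} \left(-415\right)\right)} = \frac{1}{\left(77 - 738\right) - \frac{508}{601}} = \frac{1}{-661 - \frac{508}{601}} = \frac{1}{- \frac{397769}{601}} = - \frac{601}{397769}$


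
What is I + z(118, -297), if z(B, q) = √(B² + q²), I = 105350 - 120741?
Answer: -15391 + √102133 ≈ -15071.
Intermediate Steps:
I = -15391
I + z(118, -297) = -15391 + √(118² + (-297)²) = -15391 + √(13924 + 88209) = -15391 + √102133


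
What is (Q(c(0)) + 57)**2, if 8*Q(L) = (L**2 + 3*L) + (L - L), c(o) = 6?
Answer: 65025/16 ≈ 4064.1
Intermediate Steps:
Q(L) = L**2/8 + 3*L/8 (Q(L) = ((L**2 + 3*L) + (L - L))/8 = ((L**2 + 3*L) + 0)/8 = (L**2 + 3*L)/8 = L**2/8 + 3*L/8)
(Q(c(0)) + 57)**2 = ((1/8)*6*(3 + 6) + 57)**2 = ((1/8)*6*9 + 57)**2 = (27/4 + 57)**2 = (255/4)**2 = 65025/16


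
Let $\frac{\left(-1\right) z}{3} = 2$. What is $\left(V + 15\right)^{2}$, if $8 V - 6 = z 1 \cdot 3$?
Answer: $\frac{729}{4} \approx 182.25$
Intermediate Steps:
$z = -6$ ($z = \left(-3\right) 2 = -6$)
$V = - \frac{3}{2}$ ($V = \frac{3}{4} + \frac{\left(-6\right) 1 \cdot 3}{8} = \frac{3}{4} + \frac{\left(-6\right) 3}{8} = \frac{3}{4} + \frac{1}{8} \left(-18\right) = \frac{3}{4} - \frac{9}{4} = - \frac{3}{2} \approx -1.5$)
$\left(V + 15\right)^{2} = \left(- \frac{3}{2} + 15\right)^{2} = \left(\frac{27}{2}\right)^{2} = \frac{729}{4}$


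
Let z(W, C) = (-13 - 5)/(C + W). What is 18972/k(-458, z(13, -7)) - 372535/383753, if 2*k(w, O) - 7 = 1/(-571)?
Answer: 230914251617/42596583 ≈ 5421.0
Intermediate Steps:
z(W, C) = -18/(C + W)
k(w, O) = 1998/571 (k(w, O) = 7/2 + (½)/(-571) = 7/2 + (½)*(-1/571) = 7/2 - 1/1142 = 1998/571)
18972/k(-458, z(13, -7)) - 372535/383753 = 18972/(1998/571) - 372535/383753 = 18972*(571/1998) - 372535*1/383753 = 601834/111 - 372535/383753 = 230914251617/42596583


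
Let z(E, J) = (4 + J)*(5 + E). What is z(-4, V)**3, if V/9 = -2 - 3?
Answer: -68921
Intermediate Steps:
V = -45 (V = 9*(-2 - 3) = 9*(-5) = -45)
z(-4, V)**3 = (20 + 4*(-4) + 5*(-45) - 4*(-45))**3 = (20 - 16 - 225 + 180)**3 = (-41)**3 = -68921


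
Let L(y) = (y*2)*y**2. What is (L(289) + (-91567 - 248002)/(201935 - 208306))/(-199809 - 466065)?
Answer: -102520414589/1414094418 ≈ -72.499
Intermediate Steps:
L(y) = 2*y**3 (L(y) = (2*y)*y**2 = 2*y**3)
(L(289) + (-91567 - 248002)/(201935 - 208306))/(-199809 - 466065) = (2*289**3 + (-91567 - 248002)/(201935 - 208306))/(-199809 - 466065) = (2*24137569 - 339569/(-6371))/(-665874) = (48275138 - 339569*(-1/6371))*(-1/665874) = (48275138 + 339569/6371)*(-1/665874) = (307561243767/6371)*(-1/665874) = -102520414589/1414094418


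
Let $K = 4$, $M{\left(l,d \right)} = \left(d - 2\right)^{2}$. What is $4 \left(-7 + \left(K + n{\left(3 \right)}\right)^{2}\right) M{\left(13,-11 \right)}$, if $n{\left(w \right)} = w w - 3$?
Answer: $62868$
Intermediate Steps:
$M{\left(l,d \right)} = \left(-2 + d\right)^{2}$
$n{\left(w \right)} = -3 + w^{2}$ ($n{\left(w \right)} = w^{2} - 3 = -3 + w^{2}$)
$4 \left(-7 + \left(K + n{\left(3 \right)}\right)^{2}\right) M{\left(13,-11 \right)} = 4 \left(-7 + \left(4 - \left(3 - 3^{2}\right)\right)^{2}\right) \left(-2 - 11\right)^{2} = 4 \left(-7 + \left(4 + \left(-3 + 9\right)\right)^{2}\right) \left(-13\right)^{2} = 4 \left(-7 + \left(4 + 6\right)^{2}\right) 169 = 4 \left(-7 + 10^{2}\right) 169 = 4 \left(-7 + 100\right) 169 = 4 \cdot 93 \cdot 169 = 372 \cdot 169 = 62868$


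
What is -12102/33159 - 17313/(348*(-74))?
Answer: 1005483/3271688 ≈ 0.30733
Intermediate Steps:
-12102/33159 - 17313/(348*(-74)) = -12102*1/33159 - 17313/(-25752) = -4034/11053 - 17313*(-1/25752) = -4034/11053 + 199/296 = 1005483/3271688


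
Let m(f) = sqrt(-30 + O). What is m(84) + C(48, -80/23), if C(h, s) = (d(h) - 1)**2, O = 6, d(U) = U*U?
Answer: 5303809 + 2*I*sqrt(6) ≈ 5.3038e+6 + 4.899*I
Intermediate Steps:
d(U) = U**2
m(f) = 2*I*sqrt(6) (m(f) = sqrt(-30 + 6) = sqrt(-24) = 2*I*sqrt(6))
C(h, s) = (-1 + h**2)**2 (C(h, s) = (h**2 - 1)**2 = (-1 + h**2)**2)
m(84) + C(48, -80/23) = 2*I*sqrt(6) + (-1 + 48**2)**2 = 2*I*sqrt(6) + (-1 + 2304)**2 = 2*I*sqrt(6) + 2303**2 = 2*I*sqrt(6) + 5303809 = 5303809 + 2*I*sqrt(6)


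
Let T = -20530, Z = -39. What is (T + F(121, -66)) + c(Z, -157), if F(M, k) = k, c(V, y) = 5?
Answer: -20591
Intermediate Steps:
(T + F(121, -66)) + c(Z, -157) = (-20530 - 66) + 5 = -20596 + 5 = -20591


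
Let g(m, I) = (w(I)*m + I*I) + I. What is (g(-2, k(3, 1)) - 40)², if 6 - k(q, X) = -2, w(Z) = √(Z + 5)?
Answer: 1076 - 128*√13 ≈ 614.49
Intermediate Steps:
w(Z) = √(5 + Z)
k(q, X) = 8 (k(q, X) = 6 - 1*(-2) = 6 + 2 = 8)
g(m, I) = I + I² + m*√(5 + I) (g(m, I) = (√(5 + I)*m + I*I) + I = (m*√(5 + I) + I²) + I = (I² + m*√(5 + I)) + I = I + I² + m*√(5 + I))
(g(-2, k(3, 1)) - 40)² = ((8 + 8² - 2*√(5 + 8)) - 40)² = ((8 + 64 - 2*√13) - 40)² = ((72 - 2*√13) - 40)² = (32 - 2*√13)²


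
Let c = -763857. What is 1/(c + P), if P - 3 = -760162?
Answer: -1/1524016 ≈ -6.5616e-7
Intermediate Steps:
P = -760159 (P = 3 - 760162 = -760159)
1/(c + P) = 1/(-763857 - 760159) = 1/(-1524016) = -1/1524016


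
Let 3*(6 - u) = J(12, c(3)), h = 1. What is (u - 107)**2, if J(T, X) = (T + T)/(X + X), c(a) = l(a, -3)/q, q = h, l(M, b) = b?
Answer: 89401/9 ≈ 9933.4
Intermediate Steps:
q = 1
c(a) = -3 (c(a) = -3/1 = -3*1 = -3)
J(T, X) = T/X (J(T, X) = (2*T)/((2*X)) = (2*T)*(1/(2*X)) = T/X)
u = 22/3 (u = 6 - 4/(-3) = 6 - 4*(-1)/3 = 6 - 1/3*(-4) = 6 + 4/3 = 22/3 ≈ 7.3333)
(u - 107)**2 = (22/3 - 107)**2 = (-299/3)**2 = 89401/9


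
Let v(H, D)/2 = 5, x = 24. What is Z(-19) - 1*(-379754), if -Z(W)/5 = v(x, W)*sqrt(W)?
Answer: 379754 - 50*I*sqrt(19) ≈ 3.7975e+5 - 217.95*I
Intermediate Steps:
v(H, D) = 10 (v(H, D) = 2*5 = 10)
Z(W) = -50*sqrt(W)
Z(-19) - 1*(-379754) = -50*I*sqrt(19) - 1*(-379754) = -50*I*sqrt(19) + 379754 = 379754 - 50*I*sqrt(19)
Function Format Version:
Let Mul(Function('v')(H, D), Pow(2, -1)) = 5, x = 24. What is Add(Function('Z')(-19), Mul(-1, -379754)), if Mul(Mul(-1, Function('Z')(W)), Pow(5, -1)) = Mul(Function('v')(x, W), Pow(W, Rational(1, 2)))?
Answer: Add(379754, Mul(-50, I, Pow(19, Rational(1, 2)))) ≈ Add(3.7975e+5, Mul(-217.95, I))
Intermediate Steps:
Function('v')(H, D) = 10 (Function('v')(H, D) = Mul(2, 5) = 10)
Function('Z')(W) = Mul(-50, Pow(W, Rational(1, 2))) (Function('Z')(W) = Mul(-5, Mul(10, Pow(W, Rational(1, 2)))) = Mul(-50, Pow(W, Rational(1, 2))))
Add(Function('Z')(-19), Mul(-1, -379754)) = Add(Mul(-50, Pow(-19, Rational(1, 2))), Mul(-1, -379754)) = Add(Mul(-50, Mul(I, Pow(19, Rational(1, 2)))), 379754) = Add(Mul(-50, I, Pow(19, Rational(1, 2))), 379754) = Add(379754, Mul(-50, I, Pow(19, Rational(1, 2))))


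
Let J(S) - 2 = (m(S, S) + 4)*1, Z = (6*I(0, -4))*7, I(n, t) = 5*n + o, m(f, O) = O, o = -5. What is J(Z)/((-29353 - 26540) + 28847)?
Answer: 102/13523 ≈ 0.0075427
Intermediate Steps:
I(n, t) = -5 + 5*n (I(n, t) = 5*n - 5 = -5 + 5*n)
Z = -210 (Z = (6*(-5 + 5*0))*7 = (6*(-5 + 0))*7 = (6*(-5))*7 = -30*7 = -210)
J(S) = 6 + S (J(S) = 2 + (S + 4)*1 = 2 + (4 + S)*1 = 2 + (4 + S) = 6 + S)
J(Z)/((-29353 - 26540) + 28847) = (6 - 210)/((-29353 - 26540) + 28847) = -204/(-55893 + 28847) = -204/(-27046) = -204*(-1/27046) = 102/13523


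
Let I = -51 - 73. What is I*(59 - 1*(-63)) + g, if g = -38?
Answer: -15166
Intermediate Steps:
I = -124
I*(59 - 1*(-63)) + g = -124*(59 - 1*(-63)) - 38 = -124*(59 + 63) - 38 = -124*122 - 38 = -15128 - 38 = -15166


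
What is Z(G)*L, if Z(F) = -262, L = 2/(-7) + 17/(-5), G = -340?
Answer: 33798/35 ≈ 965.66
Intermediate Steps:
L = -129/35 (L = 2*(-⅐) + 17*(-⅕) = -2/7 - 17/5 = -129/35 ≈ -3.6857)
Z(G)*L = -262*(-129/35) = 33798/35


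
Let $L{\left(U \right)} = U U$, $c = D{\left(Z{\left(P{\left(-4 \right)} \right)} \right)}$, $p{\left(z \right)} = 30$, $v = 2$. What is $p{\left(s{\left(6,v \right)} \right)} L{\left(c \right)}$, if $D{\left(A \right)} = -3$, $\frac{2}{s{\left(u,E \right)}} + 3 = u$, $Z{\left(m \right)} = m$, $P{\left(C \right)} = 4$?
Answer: $270$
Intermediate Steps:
$s{\left(u,E \right)} = \frac{2}{-3 + u}$
$c = -3$
$L{\left(U \right)} = U^{2}$
$p{\left(s{\left(6,v \right)} \right)} L{\left(c \right)} = 30 \left(-3\right)^{2} = 30 \cdot 9 = 270$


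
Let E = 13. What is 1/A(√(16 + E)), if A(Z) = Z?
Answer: √29/29 ≈ 0.18570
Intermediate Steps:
1/A(√(16 + E)) = 1/(√(16 + 13)) = 1/(√29) = √29/29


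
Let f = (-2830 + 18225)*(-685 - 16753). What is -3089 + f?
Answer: -268461099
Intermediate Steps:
f = -268458010 (f = 15395*(-17438) = -268458010)
-3089 + f = -3089 - 268458010 = -268461099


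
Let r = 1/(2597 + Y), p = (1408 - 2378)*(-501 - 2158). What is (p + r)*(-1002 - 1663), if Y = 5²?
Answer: -18022704927565/2622 ≈ -6.8736e+9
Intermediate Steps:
Y = 25
p = 2579230 (p = -970*(-2659) = 2579230)
r = 1/2622 (r = 1/(2597 + 25) = 1/2622 ≈ 0.00038139)
(p + r)*(-1002 - 1663) = (2579230 + 1/2622)*(-1002 - 1663) = (6762741061/2622)*(-2665) = -18022704927565/2622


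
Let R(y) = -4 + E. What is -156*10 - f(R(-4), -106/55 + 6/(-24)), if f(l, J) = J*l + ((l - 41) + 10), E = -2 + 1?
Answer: -67535/44 ≈ -1534.9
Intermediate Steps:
E = -1
R(y) = -5 (R(y) = -4 - 1 = -5)
f(l, J) = -31 + l + J*l (f(l, J) = J*l + ((-41 + l) + 10) = J*l + (-31 + l) = -31 + l + J*l)
-156*10 - f(R(-4), -106/55 + 6/(-24)) = -156*10 - (-31 - 5 + (-106/55 + 6/(-24))*(-5)) = -1560 - (-31 - 5 + (-106*1/55 + 6*(-1/24))*(-5)) = -1560 - (-31 - 5 + (-106/55 - 1/4)*(-5)) = -1560 - (-31 - 5 - 479/220*(-5)) = -1560 - (-31 - 5 + 479/44) = -1560 - 1*(-1105/44) = -1560 + 1105/44 = -67535/44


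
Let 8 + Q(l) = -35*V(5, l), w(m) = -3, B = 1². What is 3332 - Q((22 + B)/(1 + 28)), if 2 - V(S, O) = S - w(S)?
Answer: 3130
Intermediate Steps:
B = 1
V(S, O) = -1 - S (V(S, O) = 2 - (S - 1*(-3)) = 2 - (S + 3) = 2 - (3 + S) = 2 + (-3 - S) = -1 - S)
Q(l) = 202 (Q(l) = -8 - 35*(-1 - 1*5) = -8 - 35*(-1 - 5) = -8 - 35*(-6) = -8 + 210 = 202)
3332 - Q((22 + B)/(1 + 28)) = 3332 - 1*202 = 3332 - 202 = 3130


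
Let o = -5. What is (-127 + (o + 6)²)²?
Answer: 15876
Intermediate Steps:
(-127 + (o + 6)²)² = (-127 + (-5 + 6)²)² = (-127 + 1²)² = (-127 + 1)² = (-126)² = 15876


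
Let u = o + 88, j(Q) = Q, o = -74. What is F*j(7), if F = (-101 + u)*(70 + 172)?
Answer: -147378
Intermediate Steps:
u = 14 (u = -74 + 88 = 14)
F = -21054 (F = (-101 + 14)*(70 + 172) = -87*242 = -21054)
F*j(7) = -21054*7 = -147378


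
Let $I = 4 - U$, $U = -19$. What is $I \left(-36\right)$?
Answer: $-828$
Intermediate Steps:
$I = 23$ ($I = 4 - -19 = 4 + 19 = 23$)
$I \left(-36\right) = 23 \left(-36\right) = -828$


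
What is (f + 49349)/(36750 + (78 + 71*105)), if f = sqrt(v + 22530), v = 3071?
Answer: 49349/44283 + sqrt(25601)/44283 ≈ 1.1180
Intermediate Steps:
f = sqrt(25601) (f = sqrt(3071 + 22530) = sqrt(25601) ≈ 160.00)
(f + 49349)/(36750 + (78 + 71*105)) = (sqrt(25601) + 49349)/(36750 + (78 + 71*105)) = (49349 + sqrt(25601))/(36750 + (78 + 7455)) = (49349 + sqrt(25601))/(36750 + 7533) = (49349 + sqrt(25601))/44283 = (49349 + sqrt(25601))*(1/44283) = 49349/44283 + sqrt(25601)/44283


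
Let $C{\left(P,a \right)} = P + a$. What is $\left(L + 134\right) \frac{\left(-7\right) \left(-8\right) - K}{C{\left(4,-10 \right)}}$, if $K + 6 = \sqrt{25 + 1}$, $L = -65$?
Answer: $-713 + \frac{23 \sqrt{26}}{2} \approx -654.36$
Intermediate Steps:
$K = -6 + \sqrt{26}$ ($K = -6 + \sqrt{25 + 1} = -6 + \sqrt{26} \approx -0.90098$)
$\left(L + 134\right) \frac{\left(-7\right) \left(-8\right) - K}{C{\left(4,-10 \right)}} = \left(-65 + 134\right) \frac{\left(-7\right) \left(-8\right) - \left(-6 + \sqrt{26}\right)}{4 - 10} = 69 \frac{56 + \left(6 - \sqrt{26}\right)}{-6} = 69 \left(62 - \sqrt{26}\right) \left(- \frac{1}{6}\right) = 69 \left(- \frac{31}{3} + \frac{\sqrt{26}}{6}\right) = -713 + \frac{23 \sqrt{26}}{2}$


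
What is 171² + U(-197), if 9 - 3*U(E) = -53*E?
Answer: 77291/3 ≈ 25764.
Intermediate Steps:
U(E) = 3 + 53*E/3 (U(E) = 3 - (-53)*E/3 = 3 + 53*E/3)
171² + U(-197) = 171² + (3 + (53/3)*(-197)) = 29241 + (3 - 10441/3) = 29241 - 10432/3 = 77291/3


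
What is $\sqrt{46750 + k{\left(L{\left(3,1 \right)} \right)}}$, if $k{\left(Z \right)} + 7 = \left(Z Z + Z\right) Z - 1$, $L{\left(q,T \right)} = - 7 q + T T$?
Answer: $\sqrt{39142} \approx 197.84$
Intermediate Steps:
$L{\left(q,T \right)} = T^{2} - 7 q$ ($L{\left(q,T \right)} = - 7 q + T^{2} = T^{2} - 7 q$)
$k{\left(Z \right)} = -8 + Z \left(Z + Z^{2}\right)$ ($k{\left(Z \right)} = -7 + \left(\left(Z Z + Z\right) Z - 1\right) = -7 + \left(\left(Z^{2} + Z\right) Z - 1\right) = -7 + \left(\left(Z + Z^{2}\right) Z - 1\right) = -7 + \left(Z \left(Z + Z^{2}\right) - 1\right) = -7 + \left(-1 + Z \left(Z + Z^{2}\right)\right) = -8 + Z \left(Z + Z^{2}\right)$)
$\sqrt{46750 + k{\left(L{\left(3,1 \right)} \right)}} = \sqrt{46750 + \left(-8 + \left(1^{2} - 21\right)^{2} + \left(1^{2} - 21\right)^{3}\right)} = \sqrt{46750 + \left(-8 + \left(1 - 21\right)^{2} + \left(1 - 21\right)^{3}\right)} = \sqrt{46750 + \left(-8 + \left(-20\right)^{2} + \left(-20\right)^{3}\right)} = \sqrt{46750 - 7608} = \sqrt{39142}$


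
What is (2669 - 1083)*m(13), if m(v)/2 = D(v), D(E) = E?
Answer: 41236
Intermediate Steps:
m(v) = 2*v
(2669 - 1083)*m(13) = (2669 - 1083)*(2*13) = 1586*26 = 41236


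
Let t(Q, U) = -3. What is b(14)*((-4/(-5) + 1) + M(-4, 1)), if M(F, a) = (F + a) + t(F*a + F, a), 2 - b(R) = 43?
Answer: 861/5 ≈ 172.20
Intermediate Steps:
b(R) = -41 (b(R) = 2 - 1*43 = 2 - 43 = -41)
M(F, a) = -3 + F + a (M(F, a) = (F + a) - 3 = -3 + F + a)
b(14)*((-4/(-5) + 1) + M(-4, 1)) = -41*((-4/(-5) + 1) + (-3 - 4 + 1)) = -41*((-4*(-1)/5 + 1) - 6) = -41*((-2*(-2/5) + 1) - 6) = -41*((4/5 + 1) - 6) = -41*(9/5 - 6) = -41*(-21/5) = 861/5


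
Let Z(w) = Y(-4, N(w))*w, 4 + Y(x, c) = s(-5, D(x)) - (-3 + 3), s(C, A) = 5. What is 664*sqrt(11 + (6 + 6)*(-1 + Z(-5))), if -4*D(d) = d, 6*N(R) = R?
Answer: 664*I*sqrt(61) ≈ 5186.0*I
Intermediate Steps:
N(R) = R/6
D(d) = -d/4
Y(x, c) = 1 (Y(x, c) = -4 + (5 - (-3 + 3)) = -4 + (5 - 1*0) = -4 + (5 + 0) = -4 + 5 = 1)
Z(w) = w (Z(w) = 1*w = w)
664*sqrt(11 + (6 + 6)*(-1 + Z(-5))) = 664*sqrt(11 + (6 + 6)*(-1 - 5)) = 664*sqrt(11 + 12*(-6)) = 664*sqrt(11 - 72) = 664*sqrt(-61) = 664*(I*sqrt(61)) = 664*I*sqrt(61)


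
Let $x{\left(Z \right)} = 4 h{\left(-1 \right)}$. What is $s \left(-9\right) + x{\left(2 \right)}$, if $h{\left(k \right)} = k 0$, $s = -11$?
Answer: $99$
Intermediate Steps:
$h{\left(k \right)} = 0$
$x{\left(Z \right)} = 0$ ($x{\left(Z \right)} = 4 \cdot 0 = 0$)
$s \left(-9\right) + x{\left(2 \right)} = \left(-11\right) \left(-9\right) + 0 = 99 + 0 = 99$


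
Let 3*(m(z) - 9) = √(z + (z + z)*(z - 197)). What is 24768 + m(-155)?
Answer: 24777 + √108965/3 ≈ 24887.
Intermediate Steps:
m(z) = 9 + √(z + 2*z*(-197 + z))/3 (m(z) = 9 + √(z + (z + z)*(z - 197))/3 = 9 + √(z + (2*z)*(-197 + z))/3 = 9 + √(z + 2*z*(-197 + z))/3)
24768 + m(-155) = 24768 + (9 + √(-155*(-393 + 2*(-155)))/3) = 24768 + (9 + √(-155*(-393 - 310))/3) = 24768 + (9 + √(-155*(-703))/3) = 24768 + (9 + √108965/3) = 24777 + √108965/3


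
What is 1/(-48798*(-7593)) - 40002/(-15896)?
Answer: 3705417405581/1472459252436 ≈ 2.5165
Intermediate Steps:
1/(-48798*(-7593)) - 40002/(-15896) = -1/48798*(-1/7593) - 40002*(-1/15896) = 1/370523214 + 20001/7948 = 3705417405581/1472459252436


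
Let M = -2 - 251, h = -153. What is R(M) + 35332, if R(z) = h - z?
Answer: 35432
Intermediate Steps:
M = -253
R(z) = -153 - z
R(M) + 35332 = (-153 - 1*(-253)) + 35332 = (-153 + 253) + 35332 = 100 + 35332 = 35432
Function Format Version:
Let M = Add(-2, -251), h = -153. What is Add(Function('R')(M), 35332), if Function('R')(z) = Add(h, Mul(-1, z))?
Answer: 35432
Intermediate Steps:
M = -253
Function('R')(z) = Add(-153, Mul(-1, z))
Add(Function('R')(M), 35332) = Add(Add(-153, Mul(-1, -253)), 35332) = Add(Add(-153, 253), 35332) = Add(100, 35332) = 35432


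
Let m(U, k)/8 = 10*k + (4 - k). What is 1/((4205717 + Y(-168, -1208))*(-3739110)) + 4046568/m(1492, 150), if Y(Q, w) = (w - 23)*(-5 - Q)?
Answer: 3787429541769772243/10138328775508080 ≈ 373.58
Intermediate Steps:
m(U, k) = 32 + 72*k (m(U, k) = 8*(10*k + (4 - k)) = 8*(4 + 9*k) = 32 + 72*k)
Y(Q, w) = (-23 + w)*(-5 - Q)
1/((4205717 + Y(-168, -1208))*(-3739110)) + 4046568/m(1492, 150) = 1/((4205717 + (115 - 5*(-1208) + 23*(-168) - 1*(-168)*(-1208)))*(-3739110)) + 4046568/(32 + 72*150) = -1/3739110/(4205717 + (115 + 6040 - 3864 - 202944)) + 4046568/(32 + 10800) = -1/3739110/(4205717 - 200653) + 4046568/10832 = -1/3739110/4005064 + 4046568*(1/10832) = (1/4005064)*(-1/3739110) + 505821/1354 = -1/14975374853040 + 505821/1354 = 3787429541769772243/10138328775508080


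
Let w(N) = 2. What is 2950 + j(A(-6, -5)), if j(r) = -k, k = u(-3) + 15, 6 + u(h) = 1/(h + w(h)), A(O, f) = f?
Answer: 2942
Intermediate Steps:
u(h) = -6 + 1/(2 + h) (u(h) = -6 + 1/(h + 2) = -6 + 1/(2 + h))
k = 8 (k = (-11 - 6*(-3))/(2 - 3) + 15 = (-11 + 18)/(-1) + 15 = -1*7 + 15 = -7 + 15 = 8)
j(r) = -8 (j(r) = -1*8 = -8)
2950 + j(A(-6, -5)) = 2950 - 8 = 2942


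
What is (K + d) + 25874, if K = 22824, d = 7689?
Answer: 56387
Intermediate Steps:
(K + d) + 25874 = (22824 + 7689) + 25874 = 30513 + 25874 = 56387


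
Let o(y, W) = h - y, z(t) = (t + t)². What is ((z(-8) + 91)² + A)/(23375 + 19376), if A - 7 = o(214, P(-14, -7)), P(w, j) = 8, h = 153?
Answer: 120355/42751 ≈ 2.8153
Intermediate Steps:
z(t) = 4*t² (z(t) = (2*t)² = 4*t²)
o(y, W) = 153 - y
A = -54 (A = 7 + (153 - 1*214) = 7 + (153 - 214) = 7 - 61 = -54)
((z(-8) + 91)² + A)/(23375 + 19376) = ((4*(-8)² + 91)² - 54)/(23375 + 19376) = ((4*64 + 91)² - 54)/42751 = ((256 + 91)² - 54)*(1/42751) = (347² - 54)*(1/42751) = (120409 - 54)*(1/42751) = 120355*(1/42751) = 120355/42751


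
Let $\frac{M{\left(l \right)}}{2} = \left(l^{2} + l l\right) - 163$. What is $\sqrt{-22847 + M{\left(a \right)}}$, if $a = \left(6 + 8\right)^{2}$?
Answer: $27 \sqrt{179} \approx 361.24$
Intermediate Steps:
$a = 196$ ($a = 14^{2} = 196$)
$M{\left(l \right)} = -326 + 4 l^{2}$ ($M{\left(l \right)} = 2 \left(\left(l^{2} + l l\right) - 163\right) = 2 \left(\left(l^{2} + l^{2}\right) - 163\right) = 2 \left(2 l^{2} - 163\right) = 2 \left(-163 + 2 l^{2}\right) = -326 + 4 l^{2}$)
$\sqrt{-22847 + M{\left(a \right)}} = \sqrt{-22847 - \left(326 - 4 \cdot 196^{2}\right)} = \sqrt{-22847 + \left(-326 + 4 \cdot 38416\right)} = \sqrt{-22847 + \left(-326 + 153664\right)} = \sqrt{-22847 + 153338} = \sqrt{130491} = 27 \sqrt{179}$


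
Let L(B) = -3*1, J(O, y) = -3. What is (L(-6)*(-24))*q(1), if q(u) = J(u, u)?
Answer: -216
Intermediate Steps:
L(B) = -3
q(u) = -3
(L(-6)*(-24))*q(1) = -3*(-24)*(-3) = 72*(-3) = -216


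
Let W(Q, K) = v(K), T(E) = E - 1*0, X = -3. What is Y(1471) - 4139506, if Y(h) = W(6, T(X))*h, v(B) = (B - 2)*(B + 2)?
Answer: -4132151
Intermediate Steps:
v(B) = (-2 + B)*(2 + B)
T(E) = E (T(E) = E + 0 = E)
W(Q, K) = -4 + K**2
Y(h) = 5*h (Y(h) = (-4 + (-3)**2)*h = (-4 + 9)*h = 5*h)
Y(1471) - 4139506 = 5*1471 - 4139506 = 7355 - 4139506 = -4132151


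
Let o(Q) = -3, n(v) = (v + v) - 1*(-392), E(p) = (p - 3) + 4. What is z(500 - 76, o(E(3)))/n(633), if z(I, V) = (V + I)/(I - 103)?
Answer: 421/532218 ≈ 0.00079103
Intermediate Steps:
E(p) = 1 + p (E(p) = (-3 + p) + 4 = 1 + p)
n(v) = 392 + 2*v (n(v) = 2*v + 392 = 392 + 2*v)
z(I, V) = (I + V)/(-103 + I)
z(500 - 76, o(E(3)))/n(633) = (((500 - 76) - 3)/(-103 + (500 - 76)))/(392 + 2*633) = ((424 - 3)/(-103 + 424))/(392 + 1266) = (421/321)/1658 = ((1/321)*421)*(1/1658) = (421/321)*(1/1658) = 421/532218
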